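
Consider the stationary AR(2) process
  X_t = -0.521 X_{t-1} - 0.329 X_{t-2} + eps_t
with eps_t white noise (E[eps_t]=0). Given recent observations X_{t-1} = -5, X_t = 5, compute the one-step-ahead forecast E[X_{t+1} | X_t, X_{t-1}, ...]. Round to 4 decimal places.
E[X_{t+1} \mid \mathcal F_t] = -0.9600

For an AR(p) model X_t = c + sum_i phi_i X_{t-i} + eps_t, the
one-step-ahead conditional mean is
  E[X_{t+1} | X_t, ...] = c + sum_i phi_i X_{t+1-i}.
Substitute known values:
  E[X_{t+1} | ...] = (-0.521) * (5) + (-0.329) * (-5)
                   = -0.9600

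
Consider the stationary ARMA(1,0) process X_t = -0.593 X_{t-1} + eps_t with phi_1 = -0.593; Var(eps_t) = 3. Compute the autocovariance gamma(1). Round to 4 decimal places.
\gamma(1) = -2.7439

Multiply the model equation by X_{t-k} and take expectations. With theta_0 = psi_0 = 1 and psi_j the MA(infinity) weights, this gives
  gamma(k) - sum_i phi_i gamma(k-i) = c_k,
  c_k = sigma^2 * sum_{j=k..q} theta_j psi_{j-k}   (c_k = 0 for k > q),
using gamma(-m) = gamma(m).
Pure AR (q = 0): c_0 = sigma^2 = 3, c_k = 0 for k >= 1.
Equations for k = 0 and k = 1 (AR order 1):
  gamma(0) = phi_1 gamma(1) + c_0
  gamma(1) = phi_1 gamma(0) + c_1
Substituting the second into the first: gamma(0) (1 - phi_1^2) = c_0 + phi_1 c_1, so
  gamma(0) = c_0 / (1 - phi_1^2) = 3 / (1 - (-0.593)^2) = 3 / 0.648351 = 4.627123.
  gamma(1) = phi_1 gamma(0) = (-0.593)(4.627123) = -2.743884.
Therefore gamma(1) = -2.7439 (to 4 decimal places).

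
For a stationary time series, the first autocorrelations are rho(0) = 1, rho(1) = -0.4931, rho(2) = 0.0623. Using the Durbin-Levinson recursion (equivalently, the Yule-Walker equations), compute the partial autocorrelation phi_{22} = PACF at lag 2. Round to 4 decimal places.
\phi_{22} = -0.2389

The PACF at lag k is phi_{kk}, the last component of the solution
to the Yule-Walker system G_k phi = r_k where
  (G_k)_{ij} = rho(|i - j|), (r_k)_i = rho(i), i,j = 1..k.
Equivalently, Durbin-Levinson gives phi_{kk} iteratively:
  phi_{11} = rho(1)
  phi_{kk} = [rho(k) - sum_{j=1..k-1} phi_{k-1,j} rho(k-j)]
            / [1 - sum_{j=1..k-1} phi_{k-1,j} rho(j)],
  phi_{k,j} = phi_{k-1,j} - phi_{kk} phi_{k-1,k-j},  j = 1..k-1.
Step k = 1:
  phi_11 = rho(1) = -0.4931.
Step k = 2:
  phi_22 = [rho(2) - phi_11 rho(1)] / [1 - phi_11 rho(1)] = [0.0623 - (-0.4931)(-0.4931)] / [1 - (-0.4931)(-0.4931)]
         = -0.18084761 / 0.75685239 = -0.2389.
Therefore phi_{22} = -0.2389.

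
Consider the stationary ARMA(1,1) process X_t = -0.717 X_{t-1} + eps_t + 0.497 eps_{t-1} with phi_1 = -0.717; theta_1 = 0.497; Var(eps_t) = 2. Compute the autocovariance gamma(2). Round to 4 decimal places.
\gamma(2) = 0.4179

Multiply the model equation by X_{t-k} and take expectations. With theta_0 = psi_0 = 1 and psi_j the MA(infinity) weights, this gives
  gamma(k) - sum_i phi_i gamma(k-i) = c_k,
  c_k = sigma^2 * sum_{j=k..q} theta_j psi_{j-k}   (c_k = 0 for k > q),
using gamma(-m) = gamma(m).
psi-weights needed (psi_j = theta_j + sum_i phi_i psi_{j-i}):
  psi_1 = theta_1 + phi_1 = 0.497 + (-0.717) = -0.22
Right-hand sides:
  c_0 = sigma^2 (1 + theta_1 psi_1) = 2 * (1 + (0.497)(-0.22)) = 2 * 0.89066 = 1.78132
  c_1 = sigma^2 theta_1 = 2 * (0.497) = 0.994
  c_2 = 0
Equations for k = 0 and k = 1 (AR order 1):
  gamma(0) = phi_1 gamma(1) + c_0
  gamma(1) = phi_1 gamma(0) + c_1
Substituting the second into the first: gamma(0) (1 - phi_1^2) = c_0 + phi_1 c_1, so
  gamma(0) = (c_0 + phi_1 c_1) / (1 - phi_1^2) = (1.78132 + (-0.717)(0.994)) / (1 - (-0.717)^2) = 1.068622 / 0.485911 = 2.199213.
  gamma(1) = phi_1 gamma(0) + c_1 = (-0.717)(2.199213) + (0.994) = -0.582836.
For k = 2 (> q): gamma(2) = phi_1 gamma(1) = (-0.717)(-0.582836) = 0.417893.
Therefore gamma(2) = 0.4179 (to 4 decimal places).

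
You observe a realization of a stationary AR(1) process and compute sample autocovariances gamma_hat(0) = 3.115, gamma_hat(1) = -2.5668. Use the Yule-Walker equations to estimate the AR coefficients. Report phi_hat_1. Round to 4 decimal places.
\hat\phi_{1} = -0.8240

The Yule-Walker equations for an AR(p) process read, in matrix form,
  Gamma_p phi = r_p,   with   (Gamma_p)_{ij} = gamma(|i - j|),
                       (r_p)_i = gamma(i),   i,j = 1..p.
Substitute the sample gammas (Toeplitz matrix and right-hand side of size 1):
  Gamma_p = [[3.115]]
  r_p     = [-2.5668]
With p = 1 this is the single equation gamma(0) phi_1 = gamma(1):
  phi_hat_1 = gamma(1) / gamma(0) = -2.5668 / 3.115 = -0.8240.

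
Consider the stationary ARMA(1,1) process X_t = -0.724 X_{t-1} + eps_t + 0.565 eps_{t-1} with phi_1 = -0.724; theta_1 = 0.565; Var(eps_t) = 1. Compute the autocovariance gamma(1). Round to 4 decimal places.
\gamma(1) = -0.1975

Multiply the model equation by X_{t-k} and take expectations. With theta_0 = psi_0 = 1 and psi_j the MA(infinity) weights, this gives
  gamma(k) - sum_i phi_i gamma(k-i) = c_k,
  c_k = sigma^2 * sum_{j=k..q} theta_j psi_{j-k}   (c_k = 0 for k > q),
using gamma(-m) = gamma(m).
psi-weights needed (psi_j = theta_j + sum_i phi_i psi_{j-i}):
  psi_1 = theta_1 + phi_1 = 0.565 + (-0.724) = -0.159
Right-hand sides:
  c_0 = sigma^2 (1 + theta_1 psi_1) = 1 * (1 + (0.565)(-0.159)) = 1 * 0.910165 = 0.910165
  c_1 = sigma^2 theta_1 = 1 * (0.565) = 0.565
  c_2 = 0
Equations for k = 0 and k = 1 (AR order 1):
  gamma(0) = phi_1 gamma(1) + c_0
  gamma(1) = phi_1 gamma(0) + c_1
Substituting the second into the first: gamma(0) (1 - phi_1^2) = c_0 + phi_1 c_1, so
  gamma(0) = (c_0 + phi_1 c_1) / (1 - phi_1^2) = (0.910165 + (-0.724)(0.565)) / (1 - (-0.724)^2) = 0.501105 / 0.475824 = 1.053131.
  gamma(1) = phi_1 gamma(0) + c_1 = (-0.724)(1.053131) + (0.565) = -0.197467.
Therefore gamma(1) = -0.1975 (to 4 decimal places).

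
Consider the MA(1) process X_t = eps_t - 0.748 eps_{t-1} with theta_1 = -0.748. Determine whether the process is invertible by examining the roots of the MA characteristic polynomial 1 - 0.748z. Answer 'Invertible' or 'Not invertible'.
\text{Invertible}

The MA(q) characteristic polynomial is P(z) = 1 - 0.748z.
Invertibility requires all roots to lie outside the unit circle, i.e. |z| > 1 for every root.
This is linear in z: 1 + (-0.748) z = 0  =>  z = -1/(-0.748) = 1.336898,  |z| = 1.336898.
Moduli of all roots: 1.3369.
All moduli strictly greater than 1? Yes.
Verdict: Invertible.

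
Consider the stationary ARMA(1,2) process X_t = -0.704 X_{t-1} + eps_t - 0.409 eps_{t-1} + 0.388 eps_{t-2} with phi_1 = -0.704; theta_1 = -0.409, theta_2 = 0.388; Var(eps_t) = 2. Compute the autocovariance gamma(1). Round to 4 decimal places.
\gamma(1) = -8.6653

Multiply the model equation by X_{t-k} and take expectations. With theta_0 = psi_0 = 1 and psi_j the MA(infinity) weights, this gives
  gamma(k) - sum_i phi_i gamma(k-i) = c_k,
  c_k = sigma^2 * sum_{j=k..q} theta_j psi_{j-k}   (c_k = 0 for k > q),
using gamma(-m) = gamma(m).
psi-weights needed (psi_j = theta_j + sum_i phi_i psi_{j-i}):
  psi_1 = theta_1 + phi_1 = -0.409 + (-0.704) = -1.113
  psi_2 = theta_2 + phi_1 psi_1 = 0.388 + (-0.704)(-1.113) = 1.171552
Right-hand sides:
  c_0 = sigma^2 (1 + theta_1 psi_1 + theta_2 psi_2) = 2 * (1 + (-0.409)(-1.113) + (0.388)(1.171552)) = 2 * 1.909779 = 3.819558
  c_1 = sigma^2 (theta_1 + theta_2 psi_1) = 2 * (-0.409 + (0.388)(-1.113)) = -1.681688
  c_2 = sigma^2 theta_2 = 2 * (0.388) = 0.776
Equations for k = 0 and k = 1 (AR order 1):
  gamma(0) = phi_1 gamma(1) + c_0
  gamma(1) = phi_1 gamma(0) + c_1
Substituting the second into the first: gamma(0) (1 - phi_1^2) = c_0 + phi_1 c_1, so
  gamma(0) = (c_0 + phi_1 c_1) / (1 - phi_1^2) = (3.819558 + (-0.704)(-1.681688)) / (1 - (-0.704)^2) = 5.003467 / 0.504384 = 9.919955.
  gamma(1) = phi_1 gamma(0) + c_1 = (-0.704)(9.919955) + (-1.681688) = -8.665336.
Therefore gamma(1) = -8.6653 (to 4 decimal places).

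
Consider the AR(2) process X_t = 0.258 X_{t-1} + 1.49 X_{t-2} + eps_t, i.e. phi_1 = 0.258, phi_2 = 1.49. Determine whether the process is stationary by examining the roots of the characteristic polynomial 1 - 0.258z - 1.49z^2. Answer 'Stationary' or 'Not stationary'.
\text{Not stationary}

The AR(p) characteristic polynomial is P(z) = 1 - 0.258z - 1.49z^2.
Stationarity requires all roots to lie outside the unit circle, i.e. |z| > 1 for every root.
Set 1 + (-0.258) z + (-1.49) z^2 = 0, i.e. a z^2 + b z + c = 0 with a = -1.49, b = -0.258, c = 1.
Discriminant D = b^2 - 4ac = (-0.258)^2 - 4*(-1.49)*1 = 0.066564 - (-5.96) = 6.026564.
D >= 0, so the roots are real: z = (-b +/- sqrt(D)) / (2a) = (0.258 +/- 2.454906) / (-2.98).
  z_1 = (0.258 + 2.454906) / (-2.98) = -0.9104,   |z_1| = 0.9104.
  z_2 = (0.258 - 2.454906) / (-2.98) = 0.7372,   |z_2| = 0.7372.
Moduli of all roots: 0.9104, 0.7372.
All moduli strictly greater than 1? No.
Verdict: Not stationary.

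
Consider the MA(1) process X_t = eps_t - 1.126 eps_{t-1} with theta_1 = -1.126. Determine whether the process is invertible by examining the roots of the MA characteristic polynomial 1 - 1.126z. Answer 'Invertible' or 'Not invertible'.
\text{Not invertible}

The MA(q) characteristic polynomial is P(z) = 1 - 1.126z.
Invertibility requires all roots to lie outside the unit circle, i.e. |z| > 1 for every root.
This is linear in z: 1 + (-1.126) z = 0  =>  z = -1/(-1.126) = 0.888099,  |z| = 0.888099.
Moduli of all roots: 0.8881.
All moduli strictly greater than 1? No.
Verdict: Not invertible.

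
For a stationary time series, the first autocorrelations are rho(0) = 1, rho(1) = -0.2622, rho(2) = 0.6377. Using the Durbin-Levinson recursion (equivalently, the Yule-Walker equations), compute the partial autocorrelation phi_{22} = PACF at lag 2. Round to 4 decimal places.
\phi_{22} = 0.6110

The PACF at lag k is phi_{kk}, the last component of the solution
to the Yule-Walker system G_k phi = r_k where
  (G_k)_{ij} = rho(|i - j|), (r_k)_i = rho(i), i,j = 1..k.
Equivalently, Durbin-Levinson gives phi_{kk} iteratively:
  phi_{11} = rho(1)
  phi_{kk} = [rho(k) - sum_{j=1..k-1} phi_{k-1,j} rho(k-j)]
            / [1 - sum_{j=1..k-1} phi_{k-1,j} rho(j)],
  phi_{k,j} = phi_{k-1,j} - phi_{kk} phi_{k-1,k-j},  j = 1..k-1.
Step k = 1:
  phi_11 = rho(1) = -0.2622.
Step k = 2:
  phi_22 = [rho(2) - phi_11 rho(1)] / [1 - phi_11 rho(1)] = [0.6377 - (-0.2622)(-0.2622)] / [1 - (-0.2622)(-0.2622)]
         = 0.56895116 / 0.93125116 = 0.611.
Therefore phi_{22} = 0.6110.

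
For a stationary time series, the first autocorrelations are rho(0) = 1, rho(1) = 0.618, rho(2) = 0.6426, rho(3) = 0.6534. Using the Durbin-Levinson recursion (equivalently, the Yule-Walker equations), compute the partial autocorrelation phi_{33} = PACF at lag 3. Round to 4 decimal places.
\phi_{33} = 0.3210

The PACF at lag k is phi_{kk}, the last component of the solution
to the Yule-Walker system G_k phi = r_k where
  (G_k)_{ij} = rho(|i - j|), (r_k)_i = rho(i), i,j = 1..k.
Equivalently, Durbin-Levinson gives phi_{kk} iteratively:
  phi_{11} = rho(1)
  phi_{kk} = [rho(k) - sum_{j=1..k-1} phi_{k-1,j} rho(k-j)]
            / [1 - sum_{j=1..k-1} phi_{k-1,j} rho(j)],
  phi_{k,j} = phi_{k-1,j} - phi_{kk} phi_{k-1,k-j},  j = 1..k-1.
Step k = 1:
  phi_11 = rho(1) = 0.618.
Step k = 2:
  phi_22 = [rho(2) - phi_11 rho(1)] / [1 - phi_11 rho(1)] = [0.6426 - (0.618)(0.618)] / [1 - (0.618)(0.618)]
         = 0.260676 / 0.618076 = 0.421754.
  Update: phi_21 = phi_11 - phi_22 phi_11 = 0.618 - (0.421754)(0.618) = 0.357356.
Step k = 3:
  phi_33 = [rho(3) - phi_21 rho(2) - phi_22 rho(1)] / [1 - phi_21 rho(1) - phi_22 rho(2)]
    numerator   = 0.6534 - (0.357356)(0.6426) - (0.421754)(0.618) = 0.16311905
    denominator = 1 - (0.357356)(0.618) - (0.421754)(0.6426) = 0.50813486
  phi_33 = 0.16311905 / 0.50813486 = 0.321.
Therefore phi_{33} = 0.3210.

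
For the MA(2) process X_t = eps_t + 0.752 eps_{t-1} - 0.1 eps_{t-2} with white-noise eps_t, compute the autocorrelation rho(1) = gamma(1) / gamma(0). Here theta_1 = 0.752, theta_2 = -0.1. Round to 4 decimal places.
\rho(1) = 0.4296

For an MA(q) process with theta_0 = 1, the autocovariance is
  gamma(k) = sigma^2 * sum_{i=0..q-k} theta_i * theta_{i+k},
and rho(k) = gamma(k) / gamma(0). Sigma^2 cancels.
  numerator   = (1)*(0.752) + (0.752)*(-0.1) = 0.6768.
  denominator = (1)^2 + (0.752)^2 + (-0.1)^2 = 1.575504.
  rho(1) = 0.6768 / 1.575504 = 0.4296.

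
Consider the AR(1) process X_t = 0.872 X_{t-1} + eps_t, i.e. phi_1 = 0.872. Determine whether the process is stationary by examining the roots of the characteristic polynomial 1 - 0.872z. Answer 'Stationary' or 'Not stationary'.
\text{Stationary}

The AR(p) characteristic polynomial is P(z) = 1 - 0.872z.
Stationarity requires all roots to lie outside the unit circle, i.e. |z| > 1 for every root.
This is linear in z: 1 + (-0.872) z = 0  =>  z = -1/(-0.872) = 1.146789,  |z| = 1.146789.
Moduli of all roots: 1.1468.
All moduli strictly greater than 1? Yes.
Verdict: Stationary.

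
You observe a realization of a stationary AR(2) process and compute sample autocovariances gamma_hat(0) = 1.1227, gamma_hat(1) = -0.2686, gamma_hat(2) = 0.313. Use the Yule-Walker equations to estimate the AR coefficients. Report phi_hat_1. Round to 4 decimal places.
\hat\phi_{1} = -0.1830

The Yule-Walker equations for an AR(p) process read, in matrix form,
  Gamma_p phi = r_p,   with   (Gamma_p)_{ij} = gamma(|i - j|),
                       (r_p)_i = gamma(i),   i,j = 1..p.
Substitute the sample gammas (Toeplitz matrix and right-hand side of size 2):
  Gamma_p = [[1.1227, -0.2686], [-0.2686, 1.1227]]
  r_p     = [-0.2686, 0.313]
Written out:
  1.1227 phi_1 - 0.2686 phi_2 = -0.2686
  -0.2686 phi_1 + 1.1227 phi_2 = 0.313
Solve by Cramer's rule:
  det = gamma(0)^2 - gamma(1)^2 = (1.1227)^2 - (-0.2686)^2 = 1.26045529 - 0.07214596 = 1.18830933
  phi_hat_1 = [gamma(1) gamma(0) - gamma(1) gamma(2)] / det = [(-0.2686)(1.1227) - (-0.2686)(0.313)] / 1.18830933 = -0.21748542 / 1.18830933 = -0.183
  phi_hat_2 = [gamma(0) gamma(2) - gamma(1)^2] / det = [(1.1227)(0.313) - (-0.2686)^2] / 1.18830933 = 0.27925914 / 1.18830933 = 0.235
So phi_hat = [-0.1830, 0.2350].
Therefore phi_hat_1 = -0.1830.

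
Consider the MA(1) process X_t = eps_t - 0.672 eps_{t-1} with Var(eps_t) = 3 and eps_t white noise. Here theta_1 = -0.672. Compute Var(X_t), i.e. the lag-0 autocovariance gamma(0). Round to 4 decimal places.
\gamma(0) = 4.3548

For an MA(q) process X_t = eps_t + sum_i theta_i eps_{t-i} with
Var(eps_t) = sigma^2, the variance is
  gamma(0) = sigma^2 * (1 + sum_i theta_i^2).
  sum_i theta_i^2 = (-0.672)^2 = 0.451584.
  gamma(0) = 3 * (1 + 0.451584) = 3 * 1.451584 = 4.354752, which rounds to 4.3548.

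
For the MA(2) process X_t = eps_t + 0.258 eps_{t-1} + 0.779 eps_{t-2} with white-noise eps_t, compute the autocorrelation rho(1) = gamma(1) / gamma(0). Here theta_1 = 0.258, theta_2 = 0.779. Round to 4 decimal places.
\rho(1) = 0.2743

For an MA(q) process with theta_0 = 1, the autocovariance is
  gamma(k) = sigma^2 * sum_{i=0..q-k} theta_i * theta_{i+k},
and rho(k) = gamma(k) / gamma(0). Sigma^2 cancels.
  numerator   = (1)*(0.258) + (0.258)*(0.779) = 0.458982.
  denominator = (1)^2 + (0.258)^2 + (0.779)^2 = 1.673405.
  rho(1) = 0.458982 / 1.673405 = 0.2743.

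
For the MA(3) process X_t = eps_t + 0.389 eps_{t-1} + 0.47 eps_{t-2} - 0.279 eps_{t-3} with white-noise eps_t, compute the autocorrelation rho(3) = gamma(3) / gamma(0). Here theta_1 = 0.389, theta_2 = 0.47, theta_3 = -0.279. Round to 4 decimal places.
\rho(3) = -0.1924

For an MA(q) process with theta_0 = 1, the autocovariance is
  gamma(k) = sigma^2 * sum_{i=0..q-k} theta_i * theta_{i+k},
and rho(k) = gamma(k) / gamma(0). Sigma^2 cancels.
  numerator   = (1)*(-0.279) = -0.279.
  denominator = (1)^2 + (0.389)^2 + (0.47)^2 + (-0.279)^2 = 1.450062.
  rho(3) = -0.279 / 1.450062 = -0.1924.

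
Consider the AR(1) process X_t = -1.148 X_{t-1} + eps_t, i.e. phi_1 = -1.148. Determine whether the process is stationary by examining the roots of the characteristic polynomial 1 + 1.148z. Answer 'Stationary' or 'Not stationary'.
\text{Not stationary}

The AR(p) characteristic polynomial is P(z) = 1 + 1.148z.
Stationarity requires all roots to lie outside the unit circle, i.e. |z| > 1 for every root.
This is linear in z: 1 + (1.148) z = 0  =>  z = -1/(1.148) = -0.87108,  |z| = 0.87108.
Moduli of all roots: 0.8711.
All moduli strictly greater than 1? No.
Verdict: Not stationary.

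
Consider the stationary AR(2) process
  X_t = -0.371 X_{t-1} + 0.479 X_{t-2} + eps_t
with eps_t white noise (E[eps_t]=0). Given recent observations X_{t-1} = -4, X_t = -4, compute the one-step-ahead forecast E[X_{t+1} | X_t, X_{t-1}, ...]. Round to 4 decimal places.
E[X_{t+1} \mid \mathcal F_t] = -0.4320

For an AR(p) model X_t = c + sum_i phi_i X_{t-i} + eps_t, the
one-step-ahead conditional mean is
  E[X_{t+1} | X_t, ...] = c + sum_i phi_i X_{t+1-i}.
Substitute known values:
  E[X_{t+1} | ...] = (-0.371) * (-4) + (0.479) * (-4)
                   = -0.4320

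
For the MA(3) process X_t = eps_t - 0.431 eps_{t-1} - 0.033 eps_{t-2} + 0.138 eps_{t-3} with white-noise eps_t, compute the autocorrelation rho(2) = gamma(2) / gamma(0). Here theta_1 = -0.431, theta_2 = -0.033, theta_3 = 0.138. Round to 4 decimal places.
\rho(2) = -0.0767

For an MA(q) process with theta_0 = 1, the autocovariance is
  gamma(k) = sigma^2 * sum_{i=0..q-k} theta_i * theta_{i+k},
and rho(k) = gamma(k) / gamma(0). Sigma^2 cancels.
  numerator   = (1)*(-0.033) + (-0.431)*(0.138) = -0.092478.
  denominator = (1)^2 + (-0.431)^2 + (-0.033)^2 + (0.138)^2 = 1.205894.
  rho(2) = -0.092478 / 1.205894 = -0.0767.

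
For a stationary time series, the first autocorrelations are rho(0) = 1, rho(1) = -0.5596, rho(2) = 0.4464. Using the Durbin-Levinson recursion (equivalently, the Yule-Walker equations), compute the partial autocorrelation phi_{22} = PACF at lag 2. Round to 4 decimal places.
\phi_{22} = 0.1940

The PACF at lag k is phi_{kk}, the last component of the solution
to the Yule-Walker system G_k phi = r_k where
  (G_k)_{ij} = rho(|i - j|), (r_k)_i = rho(i), i,j = 1..k.
Equivalently, Durbin-Levinson gives phi_{kk} iteratively:
  phi_{11} = rho(1)
  phi_{kk} = [rho(k) - sum_{j=1..k-1} phi_{k-1,j} rho(k-j)]
            / [1 - sum_{j=1..k-1} phi_{k-1,j} rho(j)],
  phi_{k,j} = phi_{k-1,j} - phi_{kk} phi_{k-1,k-j},  j = 1..k-1.
Step k = 1:
  phi_11 = rho(1) = -0.5596.
Step k = 2:
  phi_22 = [rho(2) - phi_11 rho(1)] / [1 - phi_11 rho(1)] = [0.4464 - (-0.5596)(-0.5596)] / [1 - (-0.5596)(-0.5596)]
         = 0.13324784 / 0.68684784 = 0.194.
Therefore phi_{22} = 0.1940.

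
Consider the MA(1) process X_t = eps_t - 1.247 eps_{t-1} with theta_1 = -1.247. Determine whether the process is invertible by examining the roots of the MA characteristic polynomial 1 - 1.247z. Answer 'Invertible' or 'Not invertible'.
\text{Not invertible}

The MA(q) characteristic polynomial is P(z) = 1 - 1.247z.
Invertibility requires all roots to lie outside the unit circle, i.e. |z| > 1 for every root.
This is linear in z: 1 + (-1.247) z = 0  =>  z = -1/(-1.247) = 0.801925,  |z| = 0.801925.
Moduli of all roots: 0.8019.
All moduli strictly greater than 1? No.
Verdict: Not invertible.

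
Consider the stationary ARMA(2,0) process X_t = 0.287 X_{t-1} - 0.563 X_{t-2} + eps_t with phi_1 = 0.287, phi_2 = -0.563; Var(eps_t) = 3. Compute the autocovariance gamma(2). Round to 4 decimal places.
\gamma(2) = -2.3195

Multiply the model equation by X_{t-k} and take expectations. With theta_0 = psi_0 = 1 and psi_j the MA(infinity) weights, this gives
  gamma(k) - sum_i phi_i gamma(k-i) = c_k,
  c_k = sigma^2 * sum_{j=k..q} theta_j psi_{j-k}   (c_k = 0 for k > q),
using gamma(-m) = gamma(m).
Pure AR (q = 0): c_0 = sigma^2 = 3, c_k = 0 for k >= 1.
Equations for k = 0, 1, 2 (AR order 2, c_2 = 0):
  (E0) gamma(0) = phi_1 gamma(1) + phi_2 gamma(2) + c_0
  (E1) gamma(1) = phi_1 gamma(0) + phi_2 gamma(1) + c_1
  (E2) gamma(2) = phi_1 gamma(1) + phi_2 gamma(0)
From (E1): gamma(1) = A gamma(0) + B with
  A = phi_1 / (1 - phi_2) = 0.287 / 1.563 = 0.183621,   B = c_1 / (1 - phi_2) = 0 / 1.563 = 0.
Insert (E2) into (E0): gamma(0) (1 - phi_2^2) = phi_1 (1 + phi_2) gamma(1) + c_0.
  phi_1 (1 + phi_2) = (0.287)(0.437) = 0.125419,   1 - phi_2^2 = 0.683031.
Replace gamma(1) by A gamma(0) + B and collect gamma(0):
  gamma(0) [0.683031 - (0.125419)(0.183621)] = c_0 = 3
  gamma(0) * 0.660001 = 3
  gamma(0) = 3 / 0.660001 = 4.545445.
  gamma(1) = A gamma(0) = (0.183621)(4.545445) = 0.83464.
  gamma(2) = phi_1 gamma(1) + phi_2 gamma(0) = (0.287)(0.83464) + (-0.563)(4.545445) = -2.319544.
Therefore gamma(2) = -2.3195 (to 4 decimal places).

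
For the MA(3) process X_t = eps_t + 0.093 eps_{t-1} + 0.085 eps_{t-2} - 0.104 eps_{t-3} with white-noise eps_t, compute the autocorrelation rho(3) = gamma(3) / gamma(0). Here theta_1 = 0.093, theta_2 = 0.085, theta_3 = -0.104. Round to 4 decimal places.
\rho(3) = -0.1013

For an MA(q) process with theta_0 = 1, the autocovariance is
  gamma(k) = sigma^2 * sum_{i=0..q-k} theta_i * theta_{i+k},
and rho(k) = gamma(k) / gamma(0). Sigma^2 cancels.
  numerator   = (1)*(-0.104) = -0.104.
  denominator = (1)^2 + (0.093)^2 + (0.085)^2 + (-0.104)^2 = 1.02669.
  rho(3) = -0.104 / 1.02669 = -0.1013.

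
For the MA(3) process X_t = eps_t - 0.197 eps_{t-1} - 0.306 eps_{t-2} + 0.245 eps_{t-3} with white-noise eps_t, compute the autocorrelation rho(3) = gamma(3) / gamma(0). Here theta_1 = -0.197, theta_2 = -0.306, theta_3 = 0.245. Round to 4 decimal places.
\rho(3) = 0.2055

For an MA(q) process with theta_0 = 1, the autocovariance is
  gamma(k) = sigma^2 * sum_{i=0..q-k} theta_i * theta_{i+k},
and rho(k) = gamma(k) / gamma(0). Sigma^2 cancels.
  numerator   = (1)*(0.245) = 0.245.
  denominator = (1)^2 + (-0.197)^2 + (-0.306)^2 + (0.245)^2 = 1.19247.
  rho(3) = 0.245 / 1.19247 = 0.2055.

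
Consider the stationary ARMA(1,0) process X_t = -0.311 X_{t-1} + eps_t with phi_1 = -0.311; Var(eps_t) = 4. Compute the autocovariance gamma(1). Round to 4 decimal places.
\gamma(1) = -1.3772

Multiply the model equation by X_{t-k} and take expectations. With theta_0 = psi_0 = 1 and psi_j the MA(infinity) weights, this gives
  gamma(k) - sum_i phi_i gamma(k-i) = c_k,
  c_k = sigma^2 * sum_{j=k..q} theta_j psi_{j-k}   (c_k = 0 for k > q),
using gamma(-m) = gamma(m).
Pure AR (q = 0): c_0 = sigma^2 = 4, c_k = 0 for k >= 1.
Equations for k = 0 and k = 1 (AR order 1):
  gamma(0) = phi_1 gamma(1) + c_0
  gamma(1) = phi_1 gamma(0) + c_1
Substituting the second into the first: gamma(0) (1 - phi_1^2) = c_0 + phi_1 c_1, so
  gamma(0) = c_0 / (1 - phi_1^2) = 4 / (1 - (-0.311)^2) = 4 / 0.903279 = 4.428311.
  gamma(1) = phi_1 gamma(0) = (-0.311)(4.428311) = -1.377205.
Therefore gamma(1) = -1.3772 (to 4 decimal places).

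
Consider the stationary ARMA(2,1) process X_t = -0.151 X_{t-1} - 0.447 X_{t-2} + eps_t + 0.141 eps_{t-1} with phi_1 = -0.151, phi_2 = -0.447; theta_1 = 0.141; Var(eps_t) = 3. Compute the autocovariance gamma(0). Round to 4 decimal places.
\gamma(0) = 3.7542

Multiply the model equation by X_{t-k} and take expectations. With theta_0 = psi_0 = 1 and psi_j the MA(infinity) weights, this gives
  gamma(k) - sum_i phi_i gamma(k-i) = c_k,
  c_k = sigma^2 * sum_{j=k..q} theta_j psi_{j-k}   (c_k = 0 for k > q),
using gamma(-m) = gamma(m).
psi-weights needed (psi_j = theta_j + sum_i phi_i psi_{j-i}):
  psi_1 = theta_1 + phi_1 = 0.141 + (-0.151) = -0.01
Right-hand sides:
  c_0 = sigma^2 (1 + theta_1 psi_1) = 3 * (1 + (0.141)(-0.01)) = 3 * 0.99859 = 2.99577
  c_1 = sigma^2 theta_1 = 3 * (0.141) = 0.423
  c_2 = 0
Equations for k = 0, 1, 2 (AR order 2, c_2 = 0):
  (E0) gamma(0) = phi_1 gamma(1) + phi_2 gamma(2) + c_0
  (E1) gamma(1) = phi_1 gamma(0) + phi_2 gamma(1) + c_1
  (E2) gamma(2) = phi_1 gamma(1) + phi_2 gamma(0)
From (E1): gamma(1) = A gamma(0) + B with
  A = phi_1 / (1 - phi_2) = -0.151 / 1.447 = -0.104354,   B = c_1 / (1 - phi_2) = 0.423 / 1.447 = 0.292329.
Insert (E2) into (E0): gamma(0) (1 - phi_2^2) = phi_1 (1 + phi_2) gamma(1) + c_0.
  phi_1 (1 + phi_2) = (-0.151)(0.553) = -0.083503,   1 - phi_2^2 = 0.800191.
Replace gamma(1) by A gamma(0) + B and collect gamma(0):
  gamma(0) [0.800191 - (-0.083503)(-0.104354)] = (-0.083503)(0.292329) + 2.99577
  gamma(0) * 0.791477 = 2.97136
  gamma(0) = 2.97136 / 0.791477 = 3.754195.
Therefore gamma(0) = 3.7542 (to 4 decimal places).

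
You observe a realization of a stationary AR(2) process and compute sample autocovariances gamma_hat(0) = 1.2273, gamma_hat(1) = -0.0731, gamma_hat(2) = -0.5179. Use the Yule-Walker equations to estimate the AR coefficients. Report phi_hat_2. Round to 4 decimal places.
\hat\phi_{2} = -0.4270

The Yule-Walker equations for an AR(p) process read, in matrix form,
  Gamma_p phi = r_p,   with   (Gamma_p)_{ij} = gamma(|i - j|),
                       (r_p)_i = gamma(i),   i,j = 1..p.
Substitute the sample gammas (Toeplitz matrix and right-hand side of size 2):
  Gamma_p = [[1.2273, -0.0731], [-0.0731, 1.2273]]
  r_p     = [-0.0731, -0.5179]
Written out:
  1.2273 phi_1 - 0.0731 phi_2 = -0.0731
  -0.0731 phi_1 + 1.2273 phi_2 = -0.5179
Solve by Cramer's rule:
  det = gamma(0)^2 - gamma(1)^2 = (1.2273)^2 - (-0.0731)^2 = 1.50626529 - 0.00534361 = 1.50092168
  phi_hat_1 = [gamma(1) gamma(0) - gamma(1) gamma(2)] / det = [(-0.0731)(1.2273) - (-0.0731)(-0.5179)] / 1.50092168 = -0.12757412 / 1.50092168 = -0.085
  phi_hat_2 = [gamma(0) gamma(2) - gamma(1)^2] / det = [(1.2273)(-0.5179) - (-0.0731)^2] / 1.50092168 = -0.64096228 / 1.50092168 = -0.427
So phi_hat = [-0.0850, -0.4270].
Therefore phi_hat_2 = -0.4270.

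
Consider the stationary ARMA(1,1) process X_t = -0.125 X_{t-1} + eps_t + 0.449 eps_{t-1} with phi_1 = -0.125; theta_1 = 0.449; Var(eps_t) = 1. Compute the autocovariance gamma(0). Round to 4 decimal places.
\gamma(0) = 1.1066

Multiply the model equation by X_{t-k} and take expectations. With theta_0 = psi_0 = 1 and psi_j the MA(infinity) weights, this gives
  gamma(k) - sum_i phi_i gamma(k-i) = c_k,
  c_k = sigma^2 * sum_{j=k..q} theta_j psi_{j-k}   (c_k = 0 for k > q),
using gamma(-m) = gamma(m).
psi-weights needed (psi_j = theta_j + sum_i phi_i psi_{j-i}):
  psi_1 = theta_1 + phi_1 = 0.449 + (-0.125) = 0.324
Right-hand sides:
  c_0 = sigma^2 (1 + theta_1 psi_1) = 1 * (1 + (0.449)(0.324)) = 1 * 1.145476 = 1.145476
  c_1 = sigma^2 theta_1 = 1 * (0.449) = 0.449
  c_2 = 0
Equations for k = 0 and k = 1 (AR order 1):
  gamma(0) = phi_1 gamma(1) + c_0
  gamma(1) = phi_1 gamma(0) + c_1
Substituting the second into the first: gamma(0) (1 - phi_1^2) = c_0 + phi_1 c_1, so
  gamma(0) = (c_0 + phi_1 c_1) / (1 - phi_1^2) = (1.145476 + (-0.125)(0.449)) / (1 - (-0.125)^2) = 1.089351 / 0.984375 = 1.106642.
Therefore gamma(0) = 1.1066 (to 4 decimal places).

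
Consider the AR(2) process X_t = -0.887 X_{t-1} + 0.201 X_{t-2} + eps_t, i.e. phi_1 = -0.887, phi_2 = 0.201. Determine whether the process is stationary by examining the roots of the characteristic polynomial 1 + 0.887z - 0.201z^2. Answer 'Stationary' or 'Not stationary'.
\text{Not stationary}

The AR(p) characteristic polynomial is P(z) = 1 + 0.887z - 0.201z^2.
Stationarity requires all roots to lie outside the unit circle, i.e. |z| > 1 for every root.
Set 1 + (0.887) z + (-0.201) z^2 = 0, i.e. a z^2 + b z + c = 0 with a = -0.201, b = 0.887, c = 1.
Discriminant D = b^2 - 4ac = (0.887)^2 - 4*(-0.201)*1 = 0.786769 - (-0.804) = 1.590769.
D >= 0, so the roots are real: z = (-b +/- sqrt(D)) / (2a) = (-0.887 +/- 1.261257) / (-0.402).
  z_1 = (-0.887 + 1.261257) / (-0.402) = -0.931,   |z_1| = 0.931.
  z_2 = (-0.887 - 1.261257) / (-0.402) = 5.3439,   |z_2| = 5.3439.
Moduli of all roots: 0.9310, 5.3439.
All moduli strictly greater than 1? No.
Verdict: Not stationary.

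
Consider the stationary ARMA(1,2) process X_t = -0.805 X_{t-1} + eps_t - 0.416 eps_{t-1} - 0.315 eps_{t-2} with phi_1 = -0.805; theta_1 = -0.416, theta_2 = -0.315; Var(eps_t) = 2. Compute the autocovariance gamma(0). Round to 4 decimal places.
\gamma(0) = 7.5165

Multiply the model equation by X_{t-k} and take expectations. With theta_0 = psi_0 = 1 and psi_j the MA(infinity) weights, this gives
  gamma(k) - sum_i phi_i gamma(k-i) = c_k,
  c_k = sigma^2 * sum_{j=k..q} theta_j psi_{j-k}   (c_k = 0 for k > q),
using gamma(-m) = gamma(m).
psi-weights needed (psi_j = theta_j + sum_i phi_i psi_{j-i}):
  psi_1 = theta_1 + phi_1 = -0.416 + (-0.805) = -1.221
  psi_2 = theta_2 + phi_1 psi_1 = -0.315 + (-0.805)(-1.221) = 0.667905
Right-hand sides:
  c_0 = sigma^2 (1 + theta_1 psi_1 + theta_2 psi_2) = 2 * (1 + (-0.416)(-1.221) + (-0.315)(0.667905)) = 2 * 1.297546 = 2.595092
  c_1 = sigma^2 (theta_1 + theta_2 psi_1) = 2 * (-0.416 + (-0.315)(-1.221)) = -0.06277
  c_2 = sigma^2 theta_2 = 2 * (-0.315) = -0.63
Equations for k = 0 and k = 1 (AR order 1):
  gamma(0) = phi_1 gamma(1) + c_0
  gamma(1) = phi_1 gamma(0) + c_1
Substituting the second into the first: gamma(0) (1 - phi_1^2) = c_0 + phi_1 c_1, so
  gamma(0) = (c_0 + phi_1 c_1) / (1 - phi_1^2) = (2.595092 + (-0.805)(-0.06277)) / (1 - (-0.805)^2) = 2.645622 / 0.351975 = 7.516505.
Therefore gamma(0) = 7.5165 (to 4 decimal places).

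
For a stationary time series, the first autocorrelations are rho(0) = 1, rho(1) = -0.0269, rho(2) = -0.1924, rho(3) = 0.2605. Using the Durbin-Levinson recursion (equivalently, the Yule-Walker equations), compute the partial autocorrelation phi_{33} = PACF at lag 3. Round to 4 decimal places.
\phi_{33} = 0.2590

The PACF at lag k is phi_{kk}, the last component of the solution
to the Yule-Walker system G_k phi = r_k where
  (G_k)_{ij} = rho(|i - j|), (r_k)_i = rho(i), i,j = 1..k.
Equivalently, Durbin-Levinson gives phi_{kk} iteratively:
  phi_{11} = rho(1)
  phi_{kk} = [rho(k) - sum_{j=1..k-1} phi_{k-1,j} rho(k-j)]
            / [1 - sum_{j=1..k-1} phi_{k-1,j} rho(j)],
  phi_{k,j} = phi_{k-1,j} - phi_{kk} phi_{k-1,k-j},  j = 1..k-1.
Step k = 1:
  phi_11 = rho(1) = -0.0269.
Step k = 2:
  phi_22 = [rho(2) - phi_11 rho(1)] / [1 - phi_11 rho(1)] = [-0.1924 - (-0.0269)(-0.0269)] / [1 - (-0.0269)(-0.0269)]
         = -0.19312361 / 0.99927639 = -0.193263.
  Update: phi_21 = phi_11 - phi_22 phi_11 = -0.0269 - (-0.193263)(-0.0269) = -0.032099.
Step k = 3:
  phi_33 = [rho(3) - phi_21 rho(2) - phi_22 rho(1)] / [1 - phi_21 rho(1) - phi_22 rho(2)]
    numerator   = 0.2605 - (-0.032099)(-0.1924) - (-0.193263)(-0.0269) = 0.24912541
    denominator = 1 - (-0.032099)(-0.0269) - (-0.193263)(-0.1924) = 0.96195265
  phi_33 = 0.24912541 / 0.96195265 = 0.259.
Therefore phi_{33} = 0.2590.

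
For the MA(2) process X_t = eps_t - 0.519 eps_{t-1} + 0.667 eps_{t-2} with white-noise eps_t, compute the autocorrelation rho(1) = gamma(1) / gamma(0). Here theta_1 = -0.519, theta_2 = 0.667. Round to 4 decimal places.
\rho(1) = -0.5047

For an MA(q) process with theta_0 = 1, the autocovariance is
  gamma(k) = sigma^2 * sum_{i=0..q-k} theta_i * theta_{i+k},
and rho(k) = gamma(k) / gamma(0). Sigma^2 cancels.
  numerator   = (1)*(-0.519) + (-0.519)*(0.667) = -0.865173.
  denominator = (1)^2 + (-0.519)^2 + (0.667)^2 = 1.71425.
  rho(1) = -0.865173 / 1.71425 = -0.5047.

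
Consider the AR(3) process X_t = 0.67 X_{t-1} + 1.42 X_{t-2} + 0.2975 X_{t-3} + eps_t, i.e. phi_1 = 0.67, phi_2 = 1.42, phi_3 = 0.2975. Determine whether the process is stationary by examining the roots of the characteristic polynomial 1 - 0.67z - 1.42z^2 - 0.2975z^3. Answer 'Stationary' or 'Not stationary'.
\text{Not stationary}

The AR(p) characteristic polynomial is P(z) = 1 - 0.67z - 1.42z^2 - 0.2975z^3.
Stationarity requires all roots to lie outside the unit circle, i.e. |z| > 1 for every root.
Degree 3: look for a simple real root z0 first, then factor out (1 - z/z0) and solve the remaining quadratic.
Testing z0 = -4: P(-4) = 1 + (-0.67)(-4) + (-1.42)(-4)^2 + (-0.2975)(-4)^3
  = 1 + (2.68) + (-22.72) + (19.04) = 0.  So z_0 = -4 is a root, |z_0| = 4.
Divide out the factor (1 + 0.25 z) = (1 - z/z0) (since 1/z0 = -0.25):
  P(z) = (1 + 0.25 z)(1 + (-0.92) z + (-1.19) z^2)
  [check: z-coef -0.92 - (-0.25) = -0.67; z^2-coef -1.19 - (-0.25)(-0.92) = -1.42; z^3-coef -(-0.25)(-1.19) = -0.2975.]
Remaining roots from the quadratic factor 1 + (-0.92) z + (-1.19) z^2:
  Set 1 + (-0.92) z + (-1.19) z^2 = 0, i.e. a z^2 + b z + c = 0 with a = -1.19, b = -0.92, c = 1.
  Discriminant D = b^2 - 4ac = (-0.92)^2 - 4*(-1.19)*1 = 0.8464 - (-4.76) = 5.6064.
  D >= 0, so the roots are real: z = (-b +/- sqrt(D)) / (2a) = (0.92 +/- 2.367784) / (-2.38).
    z_1 = (0.92 + 2.367784) / (-2.38) = -1.3814,   |z_1| = 1.3814.
    z_2 = (0.92 - 2.367784) / (-2.38) = 0.6083,   |z_2| = 0.6083.
Moduli of all roots: 4.0000, 1.3814, 0.6083.
All moduli strictly greater than 1? No.
Verdict: Not stationary.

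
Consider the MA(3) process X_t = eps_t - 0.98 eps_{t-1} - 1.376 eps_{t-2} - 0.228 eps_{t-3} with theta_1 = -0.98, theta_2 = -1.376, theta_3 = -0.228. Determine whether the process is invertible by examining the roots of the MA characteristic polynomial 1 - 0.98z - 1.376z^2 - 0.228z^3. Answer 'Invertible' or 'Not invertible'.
\text{Not invertible}

The MA(q) characteristic polynomial is P(z) = 1 - 0.98z - 1.376z^2 - 0.228z^3.
Invertibility requires all roots to lie outside the unit circle, i.e. |z| > 1 for every root.
Degree 3: look for a simple real root z0 first, then factor out (1 - z/z0) and solve the remaining quadratic.
Testing z0 = -5: P(-5) = 1 + (-0.98)(-5) + (-1.376)(-5)^2 + (-0.228)(-5)^3
  = 1 + (4.9) + (-34.4) + (28.5) = 0.  So z_0 = -5 is a root, |z_0| = 5.
Divide out the factor (1 + 0.2 z) = (1 - z/z0) (since 1/z0 = -0.2):
  P(z) = (1 + 0.2 z)(1 + (-1.18) z + (-1.14) z^2)
  [check: z-coef -1.18 - (-0.2) = -0.98; z^2-coef -1.14 - (-0.2)(-1.18) = -1.376; z^3-coef -(-0.2)(-1.14) = -0.228.]
Remaining roots from the quadratic factor 1 + (-1.18) z + (-1.14) z^2:
  Set 1 + (-1.18) z + (-1.14) z^2 = 0, i.e. a z^2 + b z + c = 0 with a = -1.14, b = -1.18, c = 1.
  Discriminant D = b^2 - 4ac = (-1.18)^2 - 4*(-1.14)*1 = 1.3924 - (-4.56) = 5.9524.
  D >= 0, so the roots are real: z = (-b +/- sqrt(D)) / (2a) = (1.18 +/- 2.439754) / (-2.28).
    z_1 = (1.18 + 2.439754) / (-2.28) = -1.5876,   |z_1| = 1.5876.
    z_2 = (1.18 - 2.439754) / (-2.28) = 0.5525,   |z_2| = 0.5525.
Moduli of all roots: 5.0000, 1.5876, 0.5525.
All moduli strictly greater than 1? No.
Verdict: Not invertible.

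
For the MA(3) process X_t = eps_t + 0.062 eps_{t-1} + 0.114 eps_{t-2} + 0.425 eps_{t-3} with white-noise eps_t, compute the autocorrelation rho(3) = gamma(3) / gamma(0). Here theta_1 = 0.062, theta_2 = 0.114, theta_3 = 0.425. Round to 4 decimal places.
\rho(3) = 0.3549

For an MA(q) process with theta_0 = 1, the autocovariance is
  gamma(k) = sigma^2 * sum_{i=0..q-k} theta_i * theta_{i+k},
and rho(k) = gamma(k) / gamma(0). Sigma^2 cancels.
  numerator   = (1)*(0.425) = 0.425.
  denominator = (1)^2 + (0.062)^2 + (0.114)^2 + (0.425)^2 = 1.197465.
  rho(3) = 0.425 / 1.197465 = 0.3549.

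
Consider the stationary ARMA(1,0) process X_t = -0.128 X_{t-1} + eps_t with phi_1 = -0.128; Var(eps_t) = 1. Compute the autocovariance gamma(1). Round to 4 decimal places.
\gamma(1) = -0.1301

Multiply the model equation by X_{t-k} and take expectations. With theta_0 = psi_0 = 1 and psi_j the MA(infinity) weights, this gives
  gamma(k) - sum_i phi_i gamma(k-i) = c_k,
  c_k = sigma^2 * sum_{j=k..q} theta_j psi_{j-k}   (c_k = 0 for k > q),
using gamma(-m) = gamma(m).
Pure AR (q = 0): c_0 = sigma^2 = 1, c_k = 0 for k >= 1.
Equations for k = 0 and k = 1 (AR order 1):
  gamma(0) = phi_1 gamma(1) + c_0
  gamma(1) = phi_1 gamma(0) + c_1
Substituting the second into the first: gamma(0) (1 - phi_1^2) = c_0 + phi_1 c_1, so
  gamma(0) = c_0 / (1 - phi_1^2) = 1 / (1 - (-0.128)^2) = 1 / 0.983616 = 1.016657.
  gamma(1) = phi_1 gamma(0) = (-0.128)(1.016657) = -0.130132.
Therefore gamma(1) = -0.1301 (to 4 decimal places).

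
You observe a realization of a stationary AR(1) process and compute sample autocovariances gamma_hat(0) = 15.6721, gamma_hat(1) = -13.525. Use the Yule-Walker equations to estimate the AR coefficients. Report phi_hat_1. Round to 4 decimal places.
\hat\phi_{1} = -0.8630

The Yule-Walker equations for an AR(p) process read, in matrix form,
  Gamma_p phi = r_p,   with   (Gamma_p)_{ij} = gamma(|i - j|),
                       (r_p)_i = gamma(i),   i,j = 1..p.
Substitute the sample gammas (Toeplitz matrix and right-hand side of size 1):
  Gamma_p = [[15.6721]]
  r_p     = [-13.525]
With p = 1 this is the single equation gamma(0) phi_1 = gamma(1):
  phi_hat_1 = gamma(1) / gamma(0) = -13.525 / 15.6721 = -0.8630.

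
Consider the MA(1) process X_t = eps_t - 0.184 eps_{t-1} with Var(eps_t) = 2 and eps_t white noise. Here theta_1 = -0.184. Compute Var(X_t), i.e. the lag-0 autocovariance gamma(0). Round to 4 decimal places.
\gamma(0) = 2.0677

For an MA(q) process X_t = eps_t + sum_i theta_i eps_{t-i} with
Var(eps_t) = sigma^2, the variance is
  gamma(0) = sigma^2 * (1 + sum_i theta_i^2).
  sum_i theta_i^2 = (-0.184)^2 = 0.033856.
  gamma(0) = 2 * (1 + 0.033856) = 2 * 1.033856 = 2.067712, which rounds to 2.0677.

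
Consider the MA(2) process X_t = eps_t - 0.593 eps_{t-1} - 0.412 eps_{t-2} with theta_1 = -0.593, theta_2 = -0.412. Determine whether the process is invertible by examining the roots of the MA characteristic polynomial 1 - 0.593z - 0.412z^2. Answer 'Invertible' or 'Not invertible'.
\text{Not invertible}

The MA(q) characteristic polynomial is P(z) = 1 - 0.593z - 0.412z^2.
Invertibility requires all roots to lie outside the unit circle, i.e. |z| > 1 for every root.
Set 1 + (-0.593) z + (-0.412) z^2 = 0, i.e. a z^2 + b z + c = 0 with a = -0.412, b = -0.593, c = 1.
Discriminant D = b^2 - 4ac = (-0.593)^2 - 4*(-0.412)*1 = 0.351649 - (-1.648) = 1.999649.
D >= 0, so the roots are real: z = (-b +/- sqrt(D)) / (2a) = (0.593 +/- 1.414089) / (-0.824).
  z_1 = (0.593 + 1.414089) / (-0.824) = -2.4358,   |z_1| = 2.4358.
  z_2 = (0.593 - 1.414089) / (-0.824) = 0.9965,   |z_2| = 0.9965.
Moduli of all roots: 2.4358, 0.9965.
All moduli strictly greater than 1? No.
Verdict: Not invertible.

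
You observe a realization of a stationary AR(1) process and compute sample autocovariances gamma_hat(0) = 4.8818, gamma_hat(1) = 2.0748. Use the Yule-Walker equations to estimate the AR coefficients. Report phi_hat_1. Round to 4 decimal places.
\hat\phi_{1} = 0.4250

The Yule-Walker equations for an AR(p) process read, in matrix form,
  Gamma_p phi = r_p,   with   (Gamma_p)_{ij} = gamma(|i - j|),
                       (r_p)_i = gamma(i),   i,j = 1..p.
Substitute the sample gammas (Toeplitz matrix and right-hand side of size 1):
  Gamma_p = [[4.8818]]
  r_p     = [2.0748]
With p = 1 this is the single equation gamma(0) phi_1 = gamma(1):
  phi_hat_1 = gamma(1) / gamma(0) = 2.0748 / 4.8818 = 0.4250.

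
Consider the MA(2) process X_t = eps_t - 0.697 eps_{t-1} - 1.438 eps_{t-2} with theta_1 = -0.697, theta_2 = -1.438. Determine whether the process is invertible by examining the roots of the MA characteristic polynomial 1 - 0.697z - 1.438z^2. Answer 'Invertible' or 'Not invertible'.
\text{Not invertible}

The MA(q) characteristic polynomial is P(z) = 1 - 0.697z - 1.438z^2.
Invertibility requires all roots to lie outside the unit circle, i.e. |z| > 1 for every root.
Set 1 + (-0.697) z + (-1.438) z^2 = 0, i.e. a z^2 + b z + c = 0 with a = -1.438, b = -0.697, c = 1.
Discriminant D = b^2 - 4ac = (-0.697)^2 - 4*(-1.438)*1 = 0.485809 - (-5.752) = 6.237809.
D >= 0, so the roots are real: z = (-b +/- sqrt(D)) / (2a) = (0.697 +/- 2.497561) / (-2.876).
  z_1 = (0.697 + 2.497561) / (-2.876) = -1.1108,   |z_1| = 1.1108.
  z_2 = (0.697 - 2.497561) / (-2.876) = 0.6261,   |z_2| = 0.6261.
Moduli of all roots: 1.1108, 0.6261.
All moduli strictly greater than 1? No.
Verdict: Not invertible.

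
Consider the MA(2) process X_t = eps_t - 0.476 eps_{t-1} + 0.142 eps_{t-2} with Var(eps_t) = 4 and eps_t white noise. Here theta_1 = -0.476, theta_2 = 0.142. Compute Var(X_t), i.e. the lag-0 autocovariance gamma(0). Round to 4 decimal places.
\gamma(0) = 4.9870

For an MA(q) process X_t = eps_t + sum_i theta_i eps_{t-i} with
Var(eps_t) = sigma^2, the variance is
  gamma(0) = sigma^2 * (1 + sum_i theta_i^2).
  sum_i theta_i^2 = (-0.476)^2 + (0.142)^2 = 0.226576 + 0.020164 = 0.24674.
  gamma(0) = 4 * (1 + 0.24674) = 4 * 1.24674 = 4.98696, which rounds to 4.9870.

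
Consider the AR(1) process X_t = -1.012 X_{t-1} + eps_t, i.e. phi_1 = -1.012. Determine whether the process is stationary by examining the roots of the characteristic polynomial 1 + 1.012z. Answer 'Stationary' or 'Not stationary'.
\text{Not stationary}

The AR(p) characteristic polynomial is P(z) = 1 + 1.012z.
Stationarity requires all roots to lie outside the unit circle, i.e. |z| > 1 for every root.
This is linear in z: 1 + (1.012) z = 0  =>  z = -1/(1.012) = -0.988142,  |z| = 0.988142.
Moduli of all roots: 0.9881.
All moduli strictly greater than 1? No.
Verdict: Not stationary.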